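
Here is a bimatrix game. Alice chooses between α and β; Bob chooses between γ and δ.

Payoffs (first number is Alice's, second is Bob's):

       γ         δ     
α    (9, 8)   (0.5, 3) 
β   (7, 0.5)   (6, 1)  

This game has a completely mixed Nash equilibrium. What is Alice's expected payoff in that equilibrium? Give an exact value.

101/15

First find y, the probability Bob plays γ, from Alice's indifference between α and β: 9y + 0.5(1−y) = 7y + 6(1−y), giving y = 11/15.
Since Alice is indifferent in equilibrium, Alice's expected payoff equals the payoff from either row against (11/15, 4/15). Using α: 9(11/15) + 0.5(4/15) = 101/15.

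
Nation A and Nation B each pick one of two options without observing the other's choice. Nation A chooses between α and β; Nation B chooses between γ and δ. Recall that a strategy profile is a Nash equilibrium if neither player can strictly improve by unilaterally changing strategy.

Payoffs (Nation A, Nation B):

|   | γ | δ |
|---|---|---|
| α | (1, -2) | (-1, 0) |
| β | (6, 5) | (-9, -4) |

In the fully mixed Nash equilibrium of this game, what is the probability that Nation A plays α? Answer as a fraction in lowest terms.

9/11

Let p be the probability that Nation A plays α. In a completely mixed equilibrium, Nation B must be indifferent between γ and δ.
Nation B's expected payoff from γ is −2p + 5(1−p); from δ it is −4(1−p).
Setting these equal: −7p + 5 = 4p − 4, so p = 9/11.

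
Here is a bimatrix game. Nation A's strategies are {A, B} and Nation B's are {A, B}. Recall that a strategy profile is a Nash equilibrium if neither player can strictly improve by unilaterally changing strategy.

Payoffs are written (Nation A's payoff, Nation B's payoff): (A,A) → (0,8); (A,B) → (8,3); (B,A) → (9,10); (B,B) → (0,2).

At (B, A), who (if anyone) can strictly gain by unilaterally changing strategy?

Nation A at (B, A) earns 9; deviating to A yields 0 — not better.
Nation B earns 10; deviating to B yields 2 — not better.
Neither player can strictly improve; the profile is a Nash equilibrium.

Neither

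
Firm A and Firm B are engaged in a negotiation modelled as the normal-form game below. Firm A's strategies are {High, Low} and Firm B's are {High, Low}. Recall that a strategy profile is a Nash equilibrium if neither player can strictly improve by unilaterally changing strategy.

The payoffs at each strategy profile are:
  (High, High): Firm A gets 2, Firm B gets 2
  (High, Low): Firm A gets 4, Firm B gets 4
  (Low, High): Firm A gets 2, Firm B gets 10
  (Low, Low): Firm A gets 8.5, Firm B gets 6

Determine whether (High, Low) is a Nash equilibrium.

No

At (High, Low), Firm A earns 4; switching to Low would give 8.5, so Firm A would deviate.
Firm B earns 4; switching to High would give 2, so Firm B has no profitable deviation.
Since at least one player can profitably deviate, this is not a Nash equilibrium.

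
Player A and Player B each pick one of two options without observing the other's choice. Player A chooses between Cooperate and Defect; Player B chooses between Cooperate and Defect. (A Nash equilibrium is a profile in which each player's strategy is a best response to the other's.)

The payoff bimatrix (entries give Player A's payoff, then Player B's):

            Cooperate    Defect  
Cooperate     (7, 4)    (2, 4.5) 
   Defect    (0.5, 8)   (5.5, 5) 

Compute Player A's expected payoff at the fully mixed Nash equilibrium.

15/4

First find q, the probability Player B plays Cooperate, from Player A's indifference between Cooperate and Defect: 7q + 2(1−q) = 0.5q + 5.5(1−q), giving q = 7/20.
Since Player A is indifferent in equilibrium, Player A's expected payoff equals the payoff from either row against (7/20, 13/20). Using Cooperate: 7(7/20) + 2(13/20) = 15/4.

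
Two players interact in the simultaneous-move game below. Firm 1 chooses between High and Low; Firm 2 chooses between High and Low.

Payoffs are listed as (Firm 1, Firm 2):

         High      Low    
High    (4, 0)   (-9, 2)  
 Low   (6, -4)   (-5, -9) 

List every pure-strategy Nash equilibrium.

(High, High): Firm 1 prefers Low (6 > 4); Firm 2 prefers Low (2 > 0) — not an equilibrium.
(High, Low): Firm 1 prefers Low (-5 > -9) — not an equilibrium.
(Low, High): Firm 1 gets 6 ≥ 4 from High, and Firm 2 gets -4 ≥ -9 from Low — Nash equilibrium.
(Low, Low): Firm 2 prefers High (-4 > -9) — not an equilibrium.

(Low, High)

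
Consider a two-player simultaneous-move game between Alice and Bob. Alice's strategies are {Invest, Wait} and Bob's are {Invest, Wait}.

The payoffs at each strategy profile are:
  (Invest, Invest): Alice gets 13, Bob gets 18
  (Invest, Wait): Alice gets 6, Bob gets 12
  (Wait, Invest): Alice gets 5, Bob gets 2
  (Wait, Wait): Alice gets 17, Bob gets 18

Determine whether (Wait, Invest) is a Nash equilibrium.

No

At (Wait, Invest), Alice earns 5; switching to Invest would give 13, so Alice would deviate.
Bob earns 2; switching to Wait would give 18, so Bob would deviate.
Since at least one player can profitably deviate, this is not a Nash equilibrium.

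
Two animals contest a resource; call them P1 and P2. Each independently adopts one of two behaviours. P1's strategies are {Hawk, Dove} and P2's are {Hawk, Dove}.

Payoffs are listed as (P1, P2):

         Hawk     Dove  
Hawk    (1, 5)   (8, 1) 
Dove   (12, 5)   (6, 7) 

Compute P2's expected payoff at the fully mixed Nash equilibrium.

First find x, the probability P1 plays Hawk, from P2's indifference between Hawk and Dove: 5x + 5(1−x) = x + 7(1−x), giving x = 1/3.
Since P2 is indifferent in equilibrium, P2's expected payoff equals the payoff from either column against (1/3, 2/3). Using Hawk: 5(1/3) + 5(2/3) = 5.

5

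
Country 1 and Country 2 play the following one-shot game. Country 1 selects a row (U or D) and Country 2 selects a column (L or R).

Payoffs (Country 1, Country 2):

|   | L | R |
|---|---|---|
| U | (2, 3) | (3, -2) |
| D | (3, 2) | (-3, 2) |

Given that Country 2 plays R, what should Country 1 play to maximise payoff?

Against R, Country 1 earns 3 from U and -3 from D.
So U is the best response.

U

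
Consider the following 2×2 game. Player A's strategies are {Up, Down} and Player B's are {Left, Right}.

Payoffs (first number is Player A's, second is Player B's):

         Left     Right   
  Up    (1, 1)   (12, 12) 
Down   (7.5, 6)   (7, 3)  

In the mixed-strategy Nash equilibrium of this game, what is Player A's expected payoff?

166/23

First find y, the probability Player B plays Left, from Player A's indifference between Up and Down: y + 12(1−y) = 7.5y + 7(1−y), giving y = 10/23.
Since Player A is indifferent in equilibrium, Player A's expected payoff equals the payoff from either row against (10/23, 13/23). Using Up: (10/23) + 12(13/23) = 166/23.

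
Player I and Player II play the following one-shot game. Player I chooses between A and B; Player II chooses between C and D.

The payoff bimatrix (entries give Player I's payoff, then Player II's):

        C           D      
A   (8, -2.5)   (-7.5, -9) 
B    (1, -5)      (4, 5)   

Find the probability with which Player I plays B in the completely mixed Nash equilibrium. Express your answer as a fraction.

Let x be the probability that Player I plays A. In a completely mixed equilibrium, Player II must be indifferent between C and D.
Player II's expected payoff from C is −2.5x − 5(1−x); from D it is −9x + 5(1−x).
Setting these equal: 2.5x − 5 = −14x + 5, so x = 20/33.
Therefore Player I plays B with probability 1 − 20/33 = 13/33.

13/33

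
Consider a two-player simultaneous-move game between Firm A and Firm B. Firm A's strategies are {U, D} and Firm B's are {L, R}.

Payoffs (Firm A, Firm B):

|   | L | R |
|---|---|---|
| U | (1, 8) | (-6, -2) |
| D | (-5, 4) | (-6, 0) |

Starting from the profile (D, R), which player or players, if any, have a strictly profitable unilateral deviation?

Firm A at (D, R) earns -6; deviating to U yields -6 — not better.
Firm B earns 0; deviating to L yields 4 — a strict improvement.
Only Firm B has a strictly profitable deviation.

Firm B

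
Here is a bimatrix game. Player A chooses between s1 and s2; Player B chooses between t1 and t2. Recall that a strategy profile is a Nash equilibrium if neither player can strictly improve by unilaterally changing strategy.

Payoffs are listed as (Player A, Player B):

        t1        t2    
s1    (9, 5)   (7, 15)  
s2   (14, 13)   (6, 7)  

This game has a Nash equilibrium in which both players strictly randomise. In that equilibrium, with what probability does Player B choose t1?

1/6

Let c be the probability that Player B plays t1. In a completely mixed equilibrium, Player A must be indifferent between s1 and s2.
Player A's expected payoff from s1 is 9c + 7(1−c); from s2 it is 14c + 6(1−c).
Setting these equal: 2c + 7 = 8c + 6, so c = 1/6.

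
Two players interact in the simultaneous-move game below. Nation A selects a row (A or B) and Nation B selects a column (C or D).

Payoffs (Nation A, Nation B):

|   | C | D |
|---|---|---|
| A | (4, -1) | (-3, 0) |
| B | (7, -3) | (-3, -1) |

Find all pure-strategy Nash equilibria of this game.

(A, C): Nation A prefers B (7 > 4); Nation B prefers D (0 > -1) — not an equilibrium.
(A, D): Nation A gets -3 ≥ -3 from B, and Nation B gets 0 ≥ -1 from C — Nash equilibrium.
(B, C): Nation B prefers D (-1 > -3) — not an equilibrium.
(B, D): Nation A gets -3 ≥ -3 from A, and Nation B gets -1 ≥ -3 from C — Nash equilibrium.

(A, D) and (B, D)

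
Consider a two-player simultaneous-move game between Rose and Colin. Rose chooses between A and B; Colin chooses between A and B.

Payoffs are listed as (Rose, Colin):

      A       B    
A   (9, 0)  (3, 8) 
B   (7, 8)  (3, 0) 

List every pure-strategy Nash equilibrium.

(A, B)

(A, A): Colin prefers B (8 > 0) — not an equilibrium.
(A, B): Rose gets 3 ≥ 3 from B, and Colin gets 8 ≥ 0 from A — Nash equilibrium.
(B, A): Rose prefers A (9 > 7) — not an equilibrium.
(B, B): Colin prefers A (8 > 0) — not an equilibrium.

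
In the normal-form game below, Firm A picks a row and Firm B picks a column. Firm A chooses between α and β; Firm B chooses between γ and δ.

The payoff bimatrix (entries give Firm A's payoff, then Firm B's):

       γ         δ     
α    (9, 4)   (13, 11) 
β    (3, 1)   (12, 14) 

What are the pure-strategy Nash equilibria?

(α, δ)

(α, γ): Firm B prefers δ (11 > 4) — not an equilibrium.
(α, δ): Firm A gets 13 ≥ 12 from β, and Firm B gets 11 ≥ 4 from γ — Nash equilibrium.
(β, γ): Firm A prefers α (9 > 3); Firm B prefers δ (14 > 1) — not an equilibrium.
(β, δ): Firm A prefers α (13 > 12) — not an equilibrium.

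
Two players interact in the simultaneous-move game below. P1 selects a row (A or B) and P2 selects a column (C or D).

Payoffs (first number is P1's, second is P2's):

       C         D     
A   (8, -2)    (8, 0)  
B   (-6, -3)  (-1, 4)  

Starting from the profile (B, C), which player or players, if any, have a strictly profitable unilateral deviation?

P1 at (B, C) earns -6; deviating to A yields 8 — a strict improvement.
P2 earns -3; deviating to D yields 4 — a strict improvement.
Both P1 and P2 have strictly profitable deviations.

Both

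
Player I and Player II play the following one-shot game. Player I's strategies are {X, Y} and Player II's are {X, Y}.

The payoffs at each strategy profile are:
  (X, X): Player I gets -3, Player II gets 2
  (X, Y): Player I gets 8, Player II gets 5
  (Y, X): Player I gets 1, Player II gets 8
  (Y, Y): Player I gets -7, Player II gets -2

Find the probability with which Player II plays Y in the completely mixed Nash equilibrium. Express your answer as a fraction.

Let y be the probability that Player II plays X. In a completely mixed equilibrium, Player I must be indifferent between X and Y.
Player I's expected payoff from X is −3y + 8(1−y); from Y it is y − 7(1−y).
Setting these equal: −11y + 8 = 8y − 7, so y = 15/19.
Therefore Player II plays Y with probability 1 − 15/19 = 4/19.

4/19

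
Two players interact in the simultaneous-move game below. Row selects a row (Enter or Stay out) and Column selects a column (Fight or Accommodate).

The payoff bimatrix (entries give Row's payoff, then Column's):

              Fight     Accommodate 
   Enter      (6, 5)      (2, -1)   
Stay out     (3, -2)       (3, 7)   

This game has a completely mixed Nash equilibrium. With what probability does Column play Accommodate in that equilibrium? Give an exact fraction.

3/4

Let q be the probability that Column plays Fight. In a completely mixed equilibrium, Row must be indifferent between Enter and Stay out.
Row's expected payoff from Enter is 6q + 2(1−q); from Stay out it is 3q + 3(1−q).
Setting these equal: 4q + 2 = 3, so q = 1/4.
Therefore Column plays Accommodate with probability 1 − 1/4 = 3/4.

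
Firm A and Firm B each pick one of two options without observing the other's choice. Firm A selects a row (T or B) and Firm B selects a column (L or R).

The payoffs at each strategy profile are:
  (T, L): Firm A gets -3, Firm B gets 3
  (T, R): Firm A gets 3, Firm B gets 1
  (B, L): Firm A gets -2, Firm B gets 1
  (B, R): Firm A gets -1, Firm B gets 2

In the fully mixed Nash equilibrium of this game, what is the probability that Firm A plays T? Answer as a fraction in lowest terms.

Let r be the probability that Firm A plays T. In a completely mixed equilibrium, Firm B must be indifferent between L and R.
Firm B's expected payoff from L is 3r + (1−r); from R it is r + 2(1−r).
Setting these equal: 2r + 1 = −r + 2, so r = 1/3.

1/3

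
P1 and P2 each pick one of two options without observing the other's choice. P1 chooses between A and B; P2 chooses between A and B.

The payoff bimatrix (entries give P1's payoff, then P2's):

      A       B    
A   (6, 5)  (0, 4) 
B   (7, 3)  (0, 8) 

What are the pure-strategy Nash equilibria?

(A, A): P1 prefers B (7 > 6) — not an equilibrium.
(A, B): P2 prefers A (5 > 4) — not an equilibrium.
(B, A): P2 prefers B (8 > 3) — not an equilibrium.
(B, B): P1 gets 0 ≥ 0 from A, and P2 gets 8 ≥ 3 from A — Nash equilibrium.

(B, B)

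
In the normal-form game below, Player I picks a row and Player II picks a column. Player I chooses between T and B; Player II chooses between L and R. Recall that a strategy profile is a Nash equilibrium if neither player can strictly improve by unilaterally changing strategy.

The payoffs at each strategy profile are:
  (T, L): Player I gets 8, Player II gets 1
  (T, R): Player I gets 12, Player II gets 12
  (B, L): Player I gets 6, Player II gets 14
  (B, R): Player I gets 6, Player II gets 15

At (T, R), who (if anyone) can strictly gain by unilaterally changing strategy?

Player I at (T, R) earns 12; deviating to B yields 6 — not better.
Player II earns 12; deviating to L yields 1 — not better.
Neither player can strictly improve; the profile is a Nash equilibrium.

Neither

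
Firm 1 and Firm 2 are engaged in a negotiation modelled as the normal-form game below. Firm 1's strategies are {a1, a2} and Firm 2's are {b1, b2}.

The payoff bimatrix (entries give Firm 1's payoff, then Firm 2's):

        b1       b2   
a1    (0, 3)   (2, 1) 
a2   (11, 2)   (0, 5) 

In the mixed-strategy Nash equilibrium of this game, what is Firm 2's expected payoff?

First find x, the probability Firm 1 plays a1, from Firm 2's indifference between b1 and b2: 3x + 2(1−x) = x + 5(1−x), giving x = 3/5.
Since Firm 2 is indifferent in equilibrium, Firm 2's expected payoff equals the payoff from either column against (3/5, 2/5). Using b1: 3(3/5) + 2(2/5) = 13/5.

13/5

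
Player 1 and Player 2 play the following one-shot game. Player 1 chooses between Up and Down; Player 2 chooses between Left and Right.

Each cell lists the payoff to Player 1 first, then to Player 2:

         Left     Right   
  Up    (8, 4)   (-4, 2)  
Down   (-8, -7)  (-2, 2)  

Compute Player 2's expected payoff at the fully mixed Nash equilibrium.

First find p, the probability Player 1 plays Up, from Player 2's indifference between Left and Right: 4p − 7(1−p) = 2p + 2(1−p), giving p = 9/11.
Since Player 2 is indifferent in equilibrium, Player 2's expected payoff equals the payoff from either column against (9/11, 2/11). Using Left: 4(9/11) − 7(2/11) = 2.

2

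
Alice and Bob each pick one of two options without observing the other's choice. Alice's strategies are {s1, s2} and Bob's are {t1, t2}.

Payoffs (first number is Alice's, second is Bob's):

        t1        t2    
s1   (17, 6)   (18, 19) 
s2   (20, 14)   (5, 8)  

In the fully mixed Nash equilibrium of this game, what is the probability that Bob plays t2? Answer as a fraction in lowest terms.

Let y be the probability that Bob plays t1. In a completely mixed equilibrium, Alice must be indifferent between s1 and s2.
Alice's expected payoff from s1 is 17y + 18(1−y); from s2 it is 20y + 5(1−y).
Setting these equal: −y + 18 = 15y + 5, so y = 13/16.
Therefore Bob plays t2 with probability 1 − 13/16 = 3/16.

3/16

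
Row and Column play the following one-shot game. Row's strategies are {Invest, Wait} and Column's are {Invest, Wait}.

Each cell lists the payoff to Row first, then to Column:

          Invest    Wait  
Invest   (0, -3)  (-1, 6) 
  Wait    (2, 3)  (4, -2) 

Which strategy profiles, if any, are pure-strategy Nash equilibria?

(Invest, Invest): Row prefers Wait (2 > 0); Column prefers Wait (6 > -3) — not an equilibrium.
(Invest, Wait): Row prefers Wait (4 > -1) — not an equilibrium.
(Wait, Invest): Row gets 2 ≥ 0 from Invest, and Column gets 3 ≥ -2 from Wait — Nash equilibrium.
(Wait, Wait): Column prefers Invest (3 > -2) — not an equilibrium.

(Wait, Invest)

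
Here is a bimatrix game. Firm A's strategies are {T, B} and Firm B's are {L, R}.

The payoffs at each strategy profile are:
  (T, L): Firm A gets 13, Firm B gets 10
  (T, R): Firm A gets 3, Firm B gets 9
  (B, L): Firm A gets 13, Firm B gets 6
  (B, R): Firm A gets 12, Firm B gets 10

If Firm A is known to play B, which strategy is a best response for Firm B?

Against B, Firm B earns 6 from L and 10 from R.
So R is the best response.

R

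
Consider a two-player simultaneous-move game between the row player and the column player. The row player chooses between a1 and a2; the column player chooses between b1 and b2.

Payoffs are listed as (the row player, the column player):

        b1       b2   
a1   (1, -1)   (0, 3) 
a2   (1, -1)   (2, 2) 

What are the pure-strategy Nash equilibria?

(a2, b2)

(a1, b1): the column player prefers b2 (3 > -1) — not an equilibrium.
(a1, b2): the row player prefers a2 (2 > 0) — not an equilibrium.
(a2, b1): the column player prefers b2 (2 > -1) — not an equilibrium.
(a2, b2): the row player gets 2 ≥ 0 from a1, and the column player gets 2 ≥ -1 from b1 — Nash equilibrium.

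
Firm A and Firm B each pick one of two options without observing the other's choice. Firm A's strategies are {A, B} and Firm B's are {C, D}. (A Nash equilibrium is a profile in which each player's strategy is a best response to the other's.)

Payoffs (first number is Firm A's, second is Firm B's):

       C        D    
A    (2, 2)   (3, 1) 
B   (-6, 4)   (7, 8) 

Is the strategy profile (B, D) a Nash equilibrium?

Yes

At (B, D), Firm A earns 7; switching to A would give 3, so Firm A has no profitable deviation.
Firm B earns 8; switching to C would give 4, so Firm B has no profitable deviation.
Neither player can gain by a unilateral deviation, so this profile is a Nash equilibrium.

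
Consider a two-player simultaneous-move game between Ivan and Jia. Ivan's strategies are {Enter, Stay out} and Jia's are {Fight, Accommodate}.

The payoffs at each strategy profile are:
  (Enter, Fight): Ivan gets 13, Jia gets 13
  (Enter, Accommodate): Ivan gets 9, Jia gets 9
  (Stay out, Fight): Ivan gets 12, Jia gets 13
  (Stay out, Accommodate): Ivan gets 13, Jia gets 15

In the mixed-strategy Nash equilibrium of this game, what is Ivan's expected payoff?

61/5

First find y, the probability Jia plays Fight, from Ivan's indifference between Enter and Stay out: 13y + 9(1−y) = 12y + 13(1−y), giving y = 4/5.
Since Ivan is indifferent in equilibrium, Ivan's expected payoff equals the payoff from either row against (4/5, 1/5). Using Enter: 13(4/5) + 9(1/5) = 61/5.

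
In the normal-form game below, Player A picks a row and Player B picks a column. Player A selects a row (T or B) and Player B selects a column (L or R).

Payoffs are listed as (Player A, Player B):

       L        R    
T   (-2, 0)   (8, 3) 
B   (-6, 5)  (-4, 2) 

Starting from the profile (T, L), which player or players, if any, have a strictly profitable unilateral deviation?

Player B

Player A at (T, L) earns -2; deviating to B yields -6 — not better.
Player B earns 0; deviating to R yields 3 — a strict improvement.
Only Player B has a strictly profitable deviation.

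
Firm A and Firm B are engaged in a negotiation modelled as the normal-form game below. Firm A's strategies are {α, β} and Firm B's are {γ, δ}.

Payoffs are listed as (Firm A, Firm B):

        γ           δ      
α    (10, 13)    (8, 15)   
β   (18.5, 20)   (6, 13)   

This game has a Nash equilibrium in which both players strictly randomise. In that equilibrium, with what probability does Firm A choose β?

Let r be the probability that Firm A plays α. In a completely mixed equilibrium, Firm B must be indifferent between γ and δ.
Firm B's expected payoff from γ is 13r + 20(1−r); from δ it is 15r + 13(1−r).
Setting these equal: −7r + 20 = 2r + 13, so r = 7/9.
Therefore Firm A plays β with probability 1 − 7/9 = 2/9.

2/9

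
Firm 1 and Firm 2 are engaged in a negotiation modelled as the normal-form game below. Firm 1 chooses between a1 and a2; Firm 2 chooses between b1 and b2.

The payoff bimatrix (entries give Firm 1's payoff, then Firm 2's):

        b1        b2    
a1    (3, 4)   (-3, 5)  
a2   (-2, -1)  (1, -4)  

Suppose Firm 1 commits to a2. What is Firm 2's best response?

b1

Against a2, Firm 2 earns -1 from b1 and -4 from b2.
So b1 is the best response.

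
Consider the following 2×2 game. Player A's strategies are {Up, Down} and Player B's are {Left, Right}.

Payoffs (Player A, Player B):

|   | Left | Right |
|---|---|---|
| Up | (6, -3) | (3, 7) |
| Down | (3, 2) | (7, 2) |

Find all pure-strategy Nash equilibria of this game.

(Down, Right)

(Up, Left): Player B prefers Right (7 > -3) — not an equilibrium.
(Up, Right): Player A prefers Down (7 > 3) — not an equilibrium.
(Down, Left): Player A prefers Up (6 > 3) — not an equilibrium.
(Down, Right): Player A gets 7 ≥ 3 from Up, and Player B gets 2 ≥ 2 from Left — Nash equilibrium.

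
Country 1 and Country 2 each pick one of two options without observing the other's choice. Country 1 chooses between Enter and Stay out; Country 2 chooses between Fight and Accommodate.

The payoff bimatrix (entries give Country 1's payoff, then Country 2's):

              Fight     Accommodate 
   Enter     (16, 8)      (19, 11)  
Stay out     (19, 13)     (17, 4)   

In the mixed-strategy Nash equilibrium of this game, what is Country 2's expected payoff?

37/4

First find x, the probability Country 1 plays Enter, from Country 2's indifference between Fight and Accommodate: 8x + 13(1−x) = 11x + 4(1−x), giving x = 3/4.
Since Country 2 is indifferent in equilibrium, Country 2's expected payoff equals the payoff from either column against (3/4, 1/4). Using Fight: 8(3/4) + 13(1/4) = 37/4.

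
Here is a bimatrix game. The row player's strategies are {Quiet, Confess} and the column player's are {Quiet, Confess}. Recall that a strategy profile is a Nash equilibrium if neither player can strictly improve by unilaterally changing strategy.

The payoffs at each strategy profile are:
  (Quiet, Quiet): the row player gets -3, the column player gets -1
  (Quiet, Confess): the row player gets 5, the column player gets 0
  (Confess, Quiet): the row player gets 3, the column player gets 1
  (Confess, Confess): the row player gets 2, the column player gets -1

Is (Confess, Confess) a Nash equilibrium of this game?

No

At (Confess, Confess), the row player earns 2; switching to Quiet would give 5, so the row player would deviate.
The column player earns -1; switching to Quiet would give 1, so the column player would deviate.
Since at least one player can profitably deviate, this is not a Nash equilibrium.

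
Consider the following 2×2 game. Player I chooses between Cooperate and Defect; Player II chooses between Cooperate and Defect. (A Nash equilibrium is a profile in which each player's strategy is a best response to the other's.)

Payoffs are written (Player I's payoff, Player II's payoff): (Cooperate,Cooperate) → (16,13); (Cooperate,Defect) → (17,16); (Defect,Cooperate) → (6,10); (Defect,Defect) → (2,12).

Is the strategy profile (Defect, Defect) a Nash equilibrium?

At (Defect, Defect), Player I earns 2; switching to Cooperate would give 17, so Player I would deviate.
Player II earns 12; switching to Cooperate would give 10, so Player II has no profitable deviation.
Since at least one player can profitably deviate, this is not a Nash equilibrium.

No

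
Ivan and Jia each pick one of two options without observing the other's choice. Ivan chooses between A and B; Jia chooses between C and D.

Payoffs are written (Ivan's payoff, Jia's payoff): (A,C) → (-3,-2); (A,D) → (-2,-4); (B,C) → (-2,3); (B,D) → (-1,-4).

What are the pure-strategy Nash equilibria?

(A, C): Ivan prefers B (-2 > -3) — not an equilibrium.
(A, D): Ivan prefers B (-1 > -2); Jia prefers C (-2 > -4) — not an equilibrium.
(B, C): Ivan gets -2 ≥ -3 from A, and Jia gets 3 ≥ -4 from D — Nash equilibrium.
(B, D): Jia prefers C (3 > -4) — not an equilibrium.

(B, C)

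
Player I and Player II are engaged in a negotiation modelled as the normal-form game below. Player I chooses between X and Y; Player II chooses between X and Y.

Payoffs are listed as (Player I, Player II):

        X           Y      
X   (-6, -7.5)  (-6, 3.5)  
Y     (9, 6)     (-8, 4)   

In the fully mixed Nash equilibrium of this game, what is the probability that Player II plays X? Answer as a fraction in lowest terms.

Let y be the probability that Player II plays X. In a completely mixed equilibrium, Player I must be indifferent between X and Y.
Player I's expected payoff from X is −6y − 6(1−y); from Y it is 9y − 8(1−y).
Setting these equal: -6 = 17y − 8, so y = 2/17.

2/17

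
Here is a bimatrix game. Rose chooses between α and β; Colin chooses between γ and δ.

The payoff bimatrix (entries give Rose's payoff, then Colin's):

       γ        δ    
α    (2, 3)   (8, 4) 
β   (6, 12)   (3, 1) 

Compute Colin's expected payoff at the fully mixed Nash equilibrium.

First find p, the probability Rose plays α, from Colin's indifference between γ and δ: 3p + 12(1−p) = 4p + (1−p), giving p = 11/12.
Since Colin is indifferent in equilibrium, Colin's expected payoff equals the payoff from either column against (11/12, 1/12). Using γ: 3(11/12) + 12(1/12) = 15/4.

15/4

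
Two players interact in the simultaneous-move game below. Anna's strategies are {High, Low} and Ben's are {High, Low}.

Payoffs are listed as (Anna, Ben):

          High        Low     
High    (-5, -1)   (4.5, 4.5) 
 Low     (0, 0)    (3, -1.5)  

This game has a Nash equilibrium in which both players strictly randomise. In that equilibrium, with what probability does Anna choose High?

Let p be the probability that Anna plays High. In a completely mixed equilibrium, Ben must be indifferent between High and Low.
Ben's expected payoff from High is −p; from Low it is 4.5p − 1.5(1−p).
Setting these equal: −p = 6p − 1.5, so p = 3/14.

3/14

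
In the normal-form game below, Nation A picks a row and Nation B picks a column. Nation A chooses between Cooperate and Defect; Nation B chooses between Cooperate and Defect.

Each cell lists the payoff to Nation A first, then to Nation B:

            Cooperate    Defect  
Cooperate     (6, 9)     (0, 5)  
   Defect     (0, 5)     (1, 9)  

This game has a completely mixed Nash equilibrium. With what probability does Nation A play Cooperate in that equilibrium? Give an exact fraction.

1/2

Let p be the probability that Nation A plays Cooperate. In a completely mixed equilibrium, Nation B must be indifferent between Cooperate and Defect.
Nation B's expected payoff from Cooperate is 9p + 5(1−p); from Defect it is 5p + 9(1−p).
Setting these equal: 4p + 5 = −4p + 9, so p = 1/2.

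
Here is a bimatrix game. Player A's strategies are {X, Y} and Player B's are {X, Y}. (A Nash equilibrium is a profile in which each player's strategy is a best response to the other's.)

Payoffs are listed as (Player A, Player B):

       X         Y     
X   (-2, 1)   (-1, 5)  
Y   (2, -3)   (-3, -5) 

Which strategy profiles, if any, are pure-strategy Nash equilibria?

(X, Y) and (Y, X)

(X, X): Player A prefers Y (2 > -2); Player B prefers Y (5 > 1) — not an equilibrium.
(X, Y): Player A gets -1 ≥ -3 from Y, and Player B gets 5 ≥ 1 from X — Nash equilibrium.
(Y, X): Player A gets 2 ≥ -2 from X, and Player B gets -3 ≥ -5 from Y — Nash equilibrium.
(Y, Y): Player A prefers X (-1 > -3); Player B prefers X (-3 > -5) — not an equilibrium.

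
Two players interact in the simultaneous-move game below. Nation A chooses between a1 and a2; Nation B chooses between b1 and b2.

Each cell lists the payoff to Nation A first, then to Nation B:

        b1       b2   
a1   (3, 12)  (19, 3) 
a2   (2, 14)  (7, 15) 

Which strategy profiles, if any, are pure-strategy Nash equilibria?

(a1, b1): Nation A gets 3 ≥ 2 from a2, and Nation B gets 12 ≥ 3 from b2 — Nash equilibrium.
(a1, b2): Nation B prefers b1 (12 > 3) — not an equilibrium.
(a2, b1): Nation A prefers a1 (3 > 2); Nation B prefers b2 (15 > 14) — not an equilibrium.
(a2, b2): Nation A prefers a1 (19 > 7) — not an equilibrium.

(a1, b1)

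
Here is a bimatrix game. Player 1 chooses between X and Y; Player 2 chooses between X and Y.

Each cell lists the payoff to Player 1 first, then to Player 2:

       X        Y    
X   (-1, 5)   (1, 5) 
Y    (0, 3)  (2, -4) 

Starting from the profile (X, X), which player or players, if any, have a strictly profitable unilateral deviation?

Player 1 at (X, X) earns -1; deviating to Y yields 0 — a strict improvement.
Player 2 earns 5; deviating to Y yields 5 — not better.
Only Player 1 has a strictly profitable deviation.

Player 1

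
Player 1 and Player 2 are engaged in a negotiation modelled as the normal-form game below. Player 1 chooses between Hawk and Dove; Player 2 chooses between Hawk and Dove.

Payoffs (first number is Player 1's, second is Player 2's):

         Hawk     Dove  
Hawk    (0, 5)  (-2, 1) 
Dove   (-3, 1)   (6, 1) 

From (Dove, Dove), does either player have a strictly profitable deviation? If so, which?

Player 1 at (Dove, Dove) earns 6; deviating to Hawk yields -2 — not better.
Player 2 earns 1; deviating to Hawk yields 1 — not better.
Neither player can strictly improve; the profile is a Nash equilibrium.

Neither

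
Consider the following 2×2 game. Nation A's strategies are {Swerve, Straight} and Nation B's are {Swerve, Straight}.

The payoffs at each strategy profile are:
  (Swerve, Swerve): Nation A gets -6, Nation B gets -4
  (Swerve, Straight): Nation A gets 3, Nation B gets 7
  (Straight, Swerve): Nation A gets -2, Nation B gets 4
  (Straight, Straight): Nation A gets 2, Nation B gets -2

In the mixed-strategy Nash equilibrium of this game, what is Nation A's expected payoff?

6/5

First find q, the probability Nation B plays Swerve, from Nation A's indifference between Swerve and Straight: −6q + 3(1−q) = −2q + 2(1−q), giving q = 1/5.
Since Nation A is indifferent in equilibrium, Nation A's expected payoff equals the payoff from either row against (1/5, 4/5). Using Swerve: −6(1/5) + 3(4/5) = 6/5.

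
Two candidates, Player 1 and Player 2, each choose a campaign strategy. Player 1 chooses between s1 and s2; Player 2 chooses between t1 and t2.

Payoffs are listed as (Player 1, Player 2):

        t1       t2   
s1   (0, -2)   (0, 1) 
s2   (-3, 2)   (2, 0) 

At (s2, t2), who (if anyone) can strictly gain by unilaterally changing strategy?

Player 2

Player 1 at (s2, t2) earns 2; deviating to s1 yields 0 — not better.
Player 2 earns 0; deviating to t1 yields 2 — a strict improvement.
Only Player 2 has a strictly profitable deviation.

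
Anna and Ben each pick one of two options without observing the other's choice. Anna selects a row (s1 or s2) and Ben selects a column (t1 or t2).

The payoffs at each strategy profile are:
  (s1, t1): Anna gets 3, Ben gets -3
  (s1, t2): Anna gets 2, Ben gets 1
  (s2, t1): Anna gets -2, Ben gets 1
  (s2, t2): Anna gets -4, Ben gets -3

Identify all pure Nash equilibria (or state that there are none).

(s1, t1): Ben prefers t2 (1 > -3) — not an equilibrium.
(s1, t2): Anna gets 2 ≥ -4 from s2, and Ben gets 1 ≥ -3 from t1 — Nash equilibrium.
(s2, t1): Anna prefers s1 (3 > -2) — not an equilibrium.
(s2, t2): Anna prefers s1 (2 > -4); Ben prefers t1 (1 > -3) — not an equilibrium.

(s1, t2)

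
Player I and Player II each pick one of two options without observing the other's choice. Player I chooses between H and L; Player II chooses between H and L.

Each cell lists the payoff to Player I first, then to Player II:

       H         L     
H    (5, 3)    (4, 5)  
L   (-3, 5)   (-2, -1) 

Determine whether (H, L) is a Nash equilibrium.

Yes

At (H, L), Player I earns 4; switching to L would give -2, so Player I has no profitable deviation.
Player II earns 5; switching to H would give 3, so Player II has no profitable deviation.
Neither player can gain by a unilateral deviation, so this profile is a Nash equilibrium.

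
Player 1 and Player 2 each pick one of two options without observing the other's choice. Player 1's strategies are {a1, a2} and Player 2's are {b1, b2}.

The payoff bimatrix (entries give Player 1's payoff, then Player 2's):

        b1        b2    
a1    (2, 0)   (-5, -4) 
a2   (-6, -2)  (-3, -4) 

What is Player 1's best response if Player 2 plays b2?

Against b2, Player 1 earns -5 from a1 and -3 from a2.
So a2 is the best response.

a2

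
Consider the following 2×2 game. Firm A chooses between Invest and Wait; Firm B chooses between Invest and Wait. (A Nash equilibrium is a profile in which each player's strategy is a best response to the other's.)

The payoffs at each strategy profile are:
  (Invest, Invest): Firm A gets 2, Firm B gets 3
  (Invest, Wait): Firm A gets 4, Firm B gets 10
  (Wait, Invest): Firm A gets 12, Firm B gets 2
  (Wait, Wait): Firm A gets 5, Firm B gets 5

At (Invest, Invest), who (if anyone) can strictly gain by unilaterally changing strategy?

Both

Firm A at (Invest, Invest) earns 2; deviating to Wait yields 12 — a strict improvement.
Firm B earns 3; deviating to Wait yields 10 — a strict improvement.
Both Firm A and Firm B have strictly profitable deviations.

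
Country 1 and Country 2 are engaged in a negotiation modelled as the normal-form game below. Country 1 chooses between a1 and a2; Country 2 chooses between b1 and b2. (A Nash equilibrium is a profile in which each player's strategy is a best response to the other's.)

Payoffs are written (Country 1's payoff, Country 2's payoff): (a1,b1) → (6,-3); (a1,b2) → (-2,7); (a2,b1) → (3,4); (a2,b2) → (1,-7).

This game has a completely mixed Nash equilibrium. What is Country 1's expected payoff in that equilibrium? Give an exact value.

First find q, the probability Country 2 plays b1, from Country 1's indifference between a1 and a2: 6q − 2(1−q) = 3q + (1−q), giving q = 1/2.
Since Country 1 is indifferent in equilibrium, Country 1's expected payoff equals the payoff from either row against (1/2, 1/2). Using a1: 6(1/2) − 2(1/2) = 2.

2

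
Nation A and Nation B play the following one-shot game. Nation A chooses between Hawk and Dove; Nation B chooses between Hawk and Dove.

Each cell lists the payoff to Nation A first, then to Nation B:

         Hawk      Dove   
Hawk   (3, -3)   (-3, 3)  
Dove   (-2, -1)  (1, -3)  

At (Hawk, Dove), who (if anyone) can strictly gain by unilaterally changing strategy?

Nation A at (Hawk, Dove) earns -3; deviating to Dove yields 1 — a strict improvement.
Nation B earns 3; deviating to Hawk yields -3 — not better.
Only Nation A has a strictly profitable deviation.

Nation A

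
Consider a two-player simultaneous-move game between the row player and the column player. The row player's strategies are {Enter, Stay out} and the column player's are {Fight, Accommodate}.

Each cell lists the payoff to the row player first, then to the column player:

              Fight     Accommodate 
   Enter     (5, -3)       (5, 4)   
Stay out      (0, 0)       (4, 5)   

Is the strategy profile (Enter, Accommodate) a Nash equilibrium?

Yes

At (Enter, Accommodate), the row player earns 5; switching to Stay out would give 4, so the row player has no profitable deviation.
The column player earns 4; switching to Fight would give -3, so the column player has no profitable deviation.
Neither player can gain by a unilateral deviation, so this profile is a Nash equilibrium.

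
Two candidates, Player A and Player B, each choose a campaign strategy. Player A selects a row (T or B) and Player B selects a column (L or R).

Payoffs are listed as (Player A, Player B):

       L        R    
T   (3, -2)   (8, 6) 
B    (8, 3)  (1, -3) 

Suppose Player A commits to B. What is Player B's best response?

L

Against B, Player B earns 3 from L and -3 from R.
So L is the best response.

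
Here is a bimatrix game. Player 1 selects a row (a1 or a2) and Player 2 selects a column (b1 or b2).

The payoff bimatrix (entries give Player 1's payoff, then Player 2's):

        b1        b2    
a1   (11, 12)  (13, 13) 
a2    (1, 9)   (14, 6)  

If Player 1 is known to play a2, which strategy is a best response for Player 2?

b1

Against a2, Player 2 earns 9 from b1 and 6 from b2.
So b1 is the best response.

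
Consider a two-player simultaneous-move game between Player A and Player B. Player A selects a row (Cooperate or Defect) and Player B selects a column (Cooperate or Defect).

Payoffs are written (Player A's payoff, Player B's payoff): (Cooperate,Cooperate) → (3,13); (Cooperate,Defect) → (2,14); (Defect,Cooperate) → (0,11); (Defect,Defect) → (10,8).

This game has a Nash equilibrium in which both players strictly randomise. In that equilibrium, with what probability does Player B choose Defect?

Let c be the probability that Player B plays Cooperate. In a completely mixed equilibrium, Player A must be indifferent between Cooperate and Defect.
Player A's expected payoff from Cooperate is 3c + 2(1−c); from Defect it is 10(1−c).
Setting these equal: c + 2 = −10c + 10, so c = 8/11.
Therefore Player B plays Defect with probability 1 − 8/11 = 3/11.

3/11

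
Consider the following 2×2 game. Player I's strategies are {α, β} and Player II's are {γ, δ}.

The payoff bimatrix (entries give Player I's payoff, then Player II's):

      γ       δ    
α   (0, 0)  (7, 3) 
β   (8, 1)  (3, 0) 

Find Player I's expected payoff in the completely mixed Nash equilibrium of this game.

First find y, the probability Player II plays γ, from Player I's indifference between α and β: 7(1−y) = 8y + 3(1−y), giving y = 1/3.
Since Player I is indifferent in equilibrium, Player I's expected payoff equals the payoff from either row against (1/3, 2/3). Using α: 7(2/3) = 14/3.

14/3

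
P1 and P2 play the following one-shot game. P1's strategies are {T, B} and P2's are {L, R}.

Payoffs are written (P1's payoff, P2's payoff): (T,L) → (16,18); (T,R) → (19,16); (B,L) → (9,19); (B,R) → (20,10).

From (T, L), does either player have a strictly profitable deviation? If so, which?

P1 at (T, L) earns 16; deviating to B yields 9 — not better.
P2 earns 18; deviating to R yields 16 — not better.
Neither player can strictly improve; the profile is a Nash equilibrium.

Neither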